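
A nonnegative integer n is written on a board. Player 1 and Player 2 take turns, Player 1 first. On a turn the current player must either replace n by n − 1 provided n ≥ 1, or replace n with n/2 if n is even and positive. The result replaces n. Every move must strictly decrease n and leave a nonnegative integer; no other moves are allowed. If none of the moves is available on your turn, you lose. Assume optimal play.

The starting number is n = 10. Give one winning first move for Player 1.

Use the standard recursion: the mover loses at a terminal position; elsewhere, the mover wins exactly when some move hands the opponent an L position.
n=0: no move → L
n=1: can move to 0, which is L ⇒ W
n=2: the only move is to 1(W), a W ⇒ L
n=3: can move to 2, which is L ⇒ W
n=4: can move to 2, which is L ⇒ W
n=5: the only move is to 4(W), a W ⇒ L
n=6: can move to 5, which is L ⇒ W
n=7: the only move is to 6(W), a W ⇒ L
n=8: can move to 7, which is L ⇒ W
n=9: the only move is to 8(W), a W ⇒ L
n=10: can move to 5, which is L ⇒ W
From 10, the L positions reachable in one move are: 5, 9. Any move reaching one of these is winning.

Move to 5.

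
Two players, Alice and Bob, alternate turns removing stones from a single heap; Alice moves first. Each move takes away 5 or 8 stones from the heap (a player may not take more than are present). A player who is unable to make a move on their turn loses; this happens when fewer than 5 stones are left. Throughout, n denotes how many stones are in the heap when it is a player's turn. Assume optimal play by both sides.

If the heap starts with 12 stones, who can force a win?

Alice wins.

Use the standard recursion: the mover loses at a terminal position; elsewhere, the mover wins exactly when some move hands the opponent an L position.
n=0: no move → L
n=1: no move → L
n=2: no move → L
n=3: no move → L
n=4: no move → L
n=5: can move to 0, which is L ⇒ W
n=6: can move to 1, which is L ⇒ W
n=7: can move to 2, which is L ⇒ W
n=8: can move to 3, which is L ⇒ W
n=9: can move to 4, which is L ⇒ W
n=10: can move to 2, which is L ⇒ W
n=11: can move to 3, which is L ⇒ W
n=12: can move to 4, which is L ⇒ W
From 12 Alice can remove 8, leaving 4, reaching an L position.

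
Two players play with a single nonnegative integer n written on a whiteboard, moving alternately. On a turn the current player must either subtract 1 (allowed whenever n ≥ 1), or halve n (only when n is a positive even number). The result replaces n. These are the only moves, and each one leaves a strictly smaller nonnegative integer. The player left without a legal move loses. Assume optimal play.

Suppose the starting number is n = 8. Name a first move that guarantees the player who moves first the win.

Move to 7.

Classify positions by backward induction: terminal positions (no move available) are L. From any other position, the mover wins iff some move reaches an L.
n=0: no move → L
n=1: reaches L-position 0 → W
n=2: only reaches 1(W), which is W → L
n=3: reaches L-position 2 → W
n=4: reaches L-position 2 → W
n=5: only reaches 4(W), which is W → L
n=6: reaches L-position 5 → W
n=7: only reaches 6(W), which is W → L
n=8: reaches L-position 7 → W
From 8, the L positions reachable in one move are: 7.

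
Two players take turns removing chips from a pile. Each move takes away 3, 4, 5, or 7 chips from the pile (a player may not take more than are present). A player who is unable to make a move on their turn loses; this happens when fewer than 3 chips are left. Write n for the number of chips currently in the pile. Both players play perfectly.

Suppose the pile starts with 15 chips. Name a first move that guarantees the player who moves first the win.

Remove 3, leaving 12.

Positions with no move are L. A position that does have a move is losing for the player to move precisely when every available move leads to a winning position for the opponent. Fill in the labels:
n=0: no move → L
n=1: no move → L
n=2: no move → L
n=3: can move to 0, which is L ⇒ W
n=4: can move to 1, which is L ⇒ W
n=5: can move to 2, which is L ⇒ W
n=6: can move to 2, which is L ⇒ W
n=7: can move to 2, which is L ⇒ W
n=8: can move to 1, which is L ⇒ W
n=9: can move to 2, which is L ⇒ W
n=10: moves to 7(W), 6(W), 5(W), 3(W); every one is W ⇒ L
n=11: moves to 8(W), 7(W), 6(W), 4(W); every one is W ⇒ L
n=12: moves to 9(W), 8(W), 7(W), 5(W); every one is W ⇒ L
n=13: can move to 10, which is L ⇒ W
n=14: can move to 11, which is L ⇒ W
n=15: can move to 12, which is L ⇒ W
From 15, the L positions reachable in one move are: 12, 11, 10. Any move reaching one of these is winning.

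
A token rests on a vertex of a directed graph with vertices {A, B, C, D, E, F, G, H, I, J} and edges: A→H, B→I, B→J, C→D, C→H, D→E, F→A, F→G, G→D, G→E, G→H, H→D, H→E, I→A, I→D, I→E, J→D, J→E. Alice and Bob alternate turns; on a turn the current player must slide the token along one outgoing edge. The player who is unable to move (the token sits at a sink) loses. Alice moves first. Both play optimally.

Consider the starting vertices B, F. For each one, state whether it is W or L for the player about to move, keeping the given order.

Use the standard recursion: the mover loses at a terminal position; elsewhere, the mover wins exactly when some move hands the opponent an L position.
Every edge goes from a vertex to one that appears earlier in the order E, D, H, G, C, A, I, F, J, B, so processing vertices in that order labels each vertex after all of its successors.
E: no outgoing edge → L
D: W (go to E, an L position)
H: W (go to E, an L position)
G: W (go to E, an L position)
C: L (options H(W), D(W) are all W)
A: L (sole option H(W) is W)
I: W (go to A, an L position)
F: W (go to A, an L position)
J: W (go to E, an L position)
B: L (options J(W), I(W) are all W)

B: L, F: W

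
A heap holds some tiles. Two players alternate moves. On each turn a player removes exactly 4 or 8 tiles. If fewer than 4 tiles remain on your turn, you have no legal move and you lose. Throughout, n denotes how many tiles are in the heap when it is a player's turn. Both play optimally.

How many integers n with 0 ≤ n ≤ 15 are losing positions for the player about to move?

8

Use the standard recursion: the mover loses at a terminal position; elsewhere, the mover wins exactly when some move hands the opponent an L position.
n=0: no move → L
n=1: no move → L
n=2: no move → L
n=3: no move → L
n=4: reaches L-position 0 → W
n=5: reaches L-position 1 → W
n=6: reaches L-position 2 → W
n=7: reaches L-position 3 → W
n=8: reaches L-position 0 → W
n=9: reaches L-position 1 → W
n=10: reaches L-position 2 → W
n=11: reaches L-position 3 → W
n=12: only reaches 8(W), 4(W), all W → L
n=13: only reaches 9(W), 5(W), all W → L
n=14: only reaches 10(W), 6(W), all W → L
n=15: only reaches 11(W), 7(W), all W → L
L entries with 0 ≤ n ≤ 15: n = 0, 1, 2, 3, 12, 13, 14, 15; that makes 8.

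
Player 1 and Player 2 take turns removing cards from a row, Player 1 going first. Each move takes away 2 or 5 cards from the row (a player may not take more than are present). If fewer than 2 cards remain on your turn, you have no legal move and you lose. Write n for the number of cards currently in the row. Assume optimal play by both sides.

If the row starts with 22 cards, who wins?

Player 2 wins.

Classify positions by backward induction: terminal positions (no move available) are L. From any other position, the mover wins iff some move reaches an L.
n=0: no move → L
n=1: no move → L
n=2: W (go to 0, an L position)
n=3: W (go to 1, an L position)
n=4: L (sole option 2(W) is W)
n=5: W (go to 0, an L position)
n=6: W (go to 4, an L position)
n=7: L (options 5(W), 2(W) are all W)
n=8: L (options 6(W), 3(W) are all W)
n=9: W (go to 7, an L position)
n=10: W (go to 8, an L position)
n=11: L (options 9(W), 6(W) are all W)
n=12: W (go to 7, an L position)
n=13: W (go to 11, an L position)
n=14: L (options 12(W), 9(W) are all W)
n=15: L (options 13(W), 10(W) are all W)
n=16: W (go to 14, an L position)
n=17: W (go to 15, an L position)
n=18: L (options 16(W), 13(W) are all W)
n=19: W (go to 14, an L position)
n=20: W (go to 18, an L position)
n=21: L (options 19(W), 16(W) are all W)
n=22: L (options 20(W), 17(W) are all W)
The starting position 22 is L: whatever Player 1 does, the opponent receives a W position.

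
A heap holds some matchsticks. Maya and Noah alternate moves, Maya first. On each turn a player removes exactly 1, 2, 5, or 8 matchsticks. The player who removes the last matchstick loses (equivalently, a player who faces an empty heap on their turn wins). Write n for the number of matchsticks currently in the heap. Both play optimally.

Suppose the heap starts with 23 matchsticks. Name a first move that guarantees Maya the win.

Build the W/L table. Terminal = W. A non-terminal position is W if it has a move to some L; otherwise it is L.
n=0: no move; the opponent has just taken the last matchstick and therefore loses → W
n=1: only reaches 0(W), which is W → L
n=2: reaches L-position 1 → W
n=3: reaches L-position 1 → W
n=4: only reaches 3(W), 2(W), all W → L
n=5: reaches L-position 4 → W
n=6: reaches L-position 4 → W
n=7: only reaches 6(W), 5(W), 2(W), all W → L
n=8: reaches L-position 7 → W
n=9: reaches L-position 7 → W
n=10: only reaches 9(W), 8(W), 5(W), 2(W), all W → L
n=11: reaches L-position 10 → W
n=12: reaches L-position 10 → W
n=13: only reaches 12(W), 11(W), 8(W), 5(W), all W → L
n=14: reaches L-position 13 → W
n=15: reaches L-position 13 → W
n=16: only reaches 15(W), 14(W), 11(W), 8(W), all W → L
n=17: reaches L-position 16 → W
n=18: reaches L-position 16 → W
n=19: only reaches 18(W), 17(W), 14(W), 11(W), all W → L
n=20: reaches L-position 19 → W
n=21: reaches L-position 19 → W
n=22: only reaches 21(W), 20(W), 17(W), 14(W), all W → L
n=23: reaches L-position 22 → W
From 23, the L positions reachable in one move are: 22.

Remove 1, leaving 22.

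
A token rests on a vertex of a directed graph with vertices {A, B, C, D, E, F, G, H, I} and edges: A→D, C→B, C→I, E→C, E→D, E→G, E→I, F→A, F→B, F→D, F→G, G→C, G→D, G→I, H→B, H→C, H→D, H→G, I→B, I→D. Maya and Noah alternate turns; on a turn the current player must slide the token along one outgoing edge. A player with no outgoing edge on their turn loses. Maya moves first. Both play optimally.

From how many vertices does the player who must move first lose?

Label each position W (a win for the player to move) or L (a loss). A position with no legal move is L; any other position is W exactly when some move reaches an L, and L when every move reaches a W.
Every edge goes from a vertex to one that appears earlier in the order B, D, I, C, G, H, E, A, F, so processing vertices in that order labels each vertex after all of its successors.
B: no outgoing edge → L
D: no outgoing edge → L
I: →D(L), so W
C: →B(L), so W
G: →D(L), so W
H: →D(L), so W
E: →D(L), so W
A: →D(L), so W
F: →D(L), so W
The L vertices are B, D; that is 2 in all.

2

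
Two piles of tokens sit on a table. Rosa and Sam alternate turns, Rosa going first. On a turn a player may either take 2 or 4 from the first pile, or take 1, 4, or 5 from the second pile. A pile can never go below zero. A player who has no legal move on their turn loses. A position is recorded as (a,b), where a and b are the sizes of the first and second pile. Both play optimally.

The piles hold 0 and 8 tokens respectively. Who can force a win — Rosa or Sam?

Build the W/L table. Terminal = L. A non-terminal position is W if it has a move to some L; otherwise it is L.
No move ever increases a pile, so every position that can arise here has a ≤ 0 and b ≤ 8; it is enough to label the cells with 0 ≤ a ≤ 0 and 0 ≤ b ≤ 8.
Every move lowers a or b (never raises either), so fill the grid row by row in increasing a, and left to right within a row: each cell's successors are then already labelled.
      b=0  b=1  b=2  b=3  b=4  b=5  b=6  b=7  b=8
a=0:    L    W    L    W    W    W    W    W    L
Cells with no legal move (terminal, hence L): (0,0).
The remaining L cells, each justified by listing all of its moves:
(0,2): L (sole option (0,1)(W) is W)
(0,8): L (options (0,7)(W), (0,4)(W), (0,3)(W) are all W)
Every other cell has at least one move into one of the L cells above, so it is W.
Every move from (0,8) reaches a W position, so the mover loses.

Sam wins.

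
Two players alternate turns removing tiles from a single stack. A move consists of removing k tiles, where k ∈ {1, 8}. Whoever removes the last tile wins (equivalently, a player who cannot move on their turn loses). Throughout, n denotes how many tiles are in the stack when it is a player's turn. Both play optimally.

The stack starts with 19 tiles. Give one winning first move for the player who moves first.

Use the standard recursion: the mover loses at a terminal position; elsewhere, the mover wins exactly when some move hands the opponent an L position.
n=0: no move → L
n=1: W (go to 0, an L position)
n=2: L (sole option 1(W) is W)
n=3: W (go to 2, an L position)
n=4: L (sole option 3(W) is W)
n=5: W (go to 4, an L position)
n=6: L (sole option 5(W) is W)
n=7: W (go to 6, an L position)
n=8: W (go to 0, an L position)
n=9: L (options 8(W), 1(W) are all W)
n=10: W (go to 9, an L position)
n=11: L (options 10(W), 3(W) are all W)
n=12: W (go to 11, an L position)
n=13: L (options 12(W), 5(W) are all W)
n=14: W (go to 13, an L position)
n=15: L (options 14(W), 7(W) are all W)
n=16: W (go to 15, an L position)
n=17: W (go to 9, an L position)
n=18: L (options 17(W), 10(W) are all W)
n=19: W (go to 18, an L position)
From 19, the L positions reachable in one move are: 18, 11. Any move reaching one of these is winning.

Remove 1, leaving 18.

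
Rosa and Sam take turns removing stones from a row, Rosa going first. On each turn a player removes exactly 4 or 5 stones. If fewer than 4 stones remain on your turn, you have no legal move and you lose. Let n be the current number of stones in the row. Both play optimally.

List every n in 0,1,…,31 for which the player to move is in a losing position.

Classify positions by backward induction: terminal positions (no move available) are L. From any other position, the mover wins iff some move reaches an L.
n=0: no move → L
n=1: no move → L
n=2: no move → L
n=3: no move → L
n=4: reaches L-position 0 → W
n=5: reaches L-position 1 → W
n=6: reaches L-position 2 → W
n=7: reaches L-position 3 → W
n=8: reaches L-position 3 → W
n=9: only reaches 5(W), 4(W), all W → L
n=10: only reaches 6(W), 5(W), all W → L
n=11: only reaches 7(W), 6(W), all W → L
n=12: only reaches 8(W), 7(W), all W → L
n=13: reaches L-position 9 → W
n=14: reaches L-position 10 → W
n=15: reaches L-position 11 → W
n=16: reaches L-position 12 → W
n=17: reaches L-position 12 → W
n=18: only reaches 14(W), 13(W), all W → L
n=19: only reaches 15(W), 14(W), all W → L
n=20: only reaches 16(W), 15(W), all W → L
n=21: only reaches 17(W), 16(W), all W → L
n=22: reaches L-position 18 → W
n=23: reaches L-position 19 → W
n=24: reaches L-position 20 → W
n=25: reaches L-position 21 → W
n=26: reaches L-position 21 → W
n=27: only reaches 23(W), 22(W), all W → L
n=28: only reaches 24(W), 23(W), all W → L
n=29: only reaches 25(W), 24(W), all W → L
n=30: only reaches 26(W), 25(W), all W → L
n=31: reaches L-position 27 → W
Reading off the rows marked L gives the requested list; there are 16 such values of n.

0, 1, 2, 3, 9, 10, 11, 12, 18, 19, 20, 21, 27, 28, 29, 30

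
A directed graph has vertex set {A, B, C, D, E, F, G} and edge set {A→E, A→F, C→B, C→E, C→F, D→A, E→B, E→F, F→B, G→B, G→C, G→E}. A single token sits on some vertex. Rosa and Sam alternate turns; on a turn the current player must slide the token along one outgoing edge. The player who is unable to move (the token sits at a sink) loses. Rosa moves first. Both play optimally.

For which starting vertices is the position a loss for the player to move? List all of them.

A, B

Use the standard recursion: the mover loses at a terminal position; elsewhere, the mover wins exactly when some move hands the opponent an L position.
Every edge goes from a vertex to one that appears earlier in the order B, F, E, C, A, G, D, so processing vertices in that order labels each vertex after all of its successors.
B: no outgoing edge → L
F: can move to B, which is L ⇒ W
E: can move to B, which is L ⇒ W
C: can move to B, which is L ⇒ W
A: moves to E(W), F(W); every one is W ⇒ L
G: can move to B, which is L ⇒ W
D: can move to A, which is L ⇒ W
The losing starting vertices are exactly the entries labelled L in this table (2 of them).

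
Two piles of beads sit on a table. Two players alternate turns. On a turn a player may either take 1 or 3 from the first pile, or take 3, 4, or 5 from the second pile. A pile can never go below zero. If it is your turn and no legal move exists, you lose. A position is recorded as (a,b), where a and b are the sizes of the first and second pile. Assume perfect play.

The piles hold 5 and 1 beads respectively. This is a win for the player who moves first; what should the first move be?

Build the W/L table. Terminal = L. A non-terminal position is W if it has a move to some L; otherwise it is L.
No move ever increases a pile, so every position that can arise here has a ≤ 5 and b ≤ 1; it is enough to label the cells with 0 ≤ a ≤ 5 and 0 ≤ b ≤ 1.
Every move lowers a or b (never raises either), so fill the grid row by row in increasing a, and left to right within a row: each cell's successors are then already labelled.
      b=0  b=1
a=0:    L    L
a=1:    W    W
a=2:    L    L
a=3:    W    W
a=4:    L    L
a=5:    W    W
Cells with no legal move (terminal, hence L): (0,0), (0,1).
The remaining L cells, each justified by listing all of its moves:
(2,0): L (sole option (1,0)(W) is W)
(2,1): L (sole option (1,1)(W) is W)
(4,0): L (options (3,0)(W), (1,0)(W) are all W)
(4,1): L (options (3,1)(W), (1,1)(W) are all W)
Every other cell has at least one move into one of the L cells above, so it is W.
From (5,1), the L positions reachable in one move are: (4,1), (2,1). Any move reaching one of these is winning.

Move to (4,1).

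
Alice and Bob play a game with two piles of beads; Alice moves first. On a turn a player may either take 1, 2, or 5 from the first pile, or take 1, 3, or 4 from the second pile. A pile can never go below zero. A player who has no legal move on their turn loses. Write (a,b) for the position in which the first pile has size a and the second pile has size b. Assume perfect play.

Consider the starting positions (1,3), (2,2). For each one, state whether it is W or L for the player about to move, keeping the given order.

(1,3): L, (2,2): W

Use the standard recursion: the mover loses at a terminal position; elsewhere, the mover wins exactly when some move hands the opponent an L position.
No move ever increases a pile, so every position that can arise here has a ≤ 2 and b ≤ 3; it is enough to label the cells with 0 ≤ a ≤ 2 and 0 ≤ b ≤ 3.
Every move lowers a or b (never raises either), so fill the grid row by row in increasing a, and left to right within a row: each cell's successors are then already labelled.
      b=0  b=1  b=2  b=3
a=0:    L    W    L    W
a=1:    W    L    W    L
a=2:    W    W    W    W
Cells with no legal move (terminal, hence L): (0,0).
The remaining L cells, each justified by listing all of its moves:
(0,2): the only move is to (0,1)(W), a W ⇒ L
(1,1): moves to (0,1)(W), (1,0)(W); every one is W ⇒ L
(1,3): moves to (0,3)(W), (1,2)(W), (1,0)(W); every one is W ⇒ L
Every other cell has at least one move into one of the L cells above, so it is W.
(1,3): one of the L cells justified above, so L
(2,2): the move to (0,2) reaches an L cell, so W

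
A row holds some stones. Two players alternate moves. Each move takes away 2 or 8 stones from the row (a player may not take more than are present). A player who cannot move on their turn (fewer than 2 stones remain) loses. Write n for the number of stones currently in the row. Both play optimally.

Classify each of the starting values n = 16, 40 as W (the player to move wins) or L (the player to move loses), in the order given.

Positions with no move are L. A position that does have a move is losing for the player to move precisely when every available move leads to a winning position for the opponent. Fill in the labels:
n=0: no move → L
n=1: no move → L
n=2: can move to 0, which is L ⇒ W
n=3: can move to 1, which is L ⇒ W
n=4: the only move is to 2(W), a W ⇒ L
n=5: the only move is to 3(W), a W ⇒ L
n=6: can move to 4, which is L ⇒ W
n=7: can move to 5, which is L ⇒ W
n=8: can move to 0, which is L ⇒ W
n=9: can move to 1, which is L ⇒ W
n=10: moves to 8(W), 2(W); every one is W ⇒ L
n=11: moves to 9(W), 3(W); every one is W ⇒ L
n=12: can move to 10, which is L ⇒ W
n=13: can move to 11, which is L ⇒ W
n=14: moves to 12(W), 6(W); every one is W ⇒ L
n=15: moves to 13(W), 7(W); every one is W ⇒ L
n=16: can move to 14, which is L ⇒ W
n=17: can move to 15, which is L ⇒ W
n=18: can move to 10, which is L ⇒ W
n=19: can move to 11, which is L ⇒ W
n=20: moves to 18(W), 12(W); every one is W ⇒ L
n=21: moves to 19(W), 13(W); every one is W ⇒ L
n=22: can move to 20, which is L ⇒ W
n=23: can move to 21, which is L ⇒ W
n=24: moves to 22(W), 16(W); every one is W ⇒ L
n=25: moves to 23(W), 17(W); every one is W ⇒ L
n=26: can move to 24, which is L ⇒ W
n=27: can move to 25, which is L ⇒ W
n=28: can move to 20, which is L ⇒ W
n=29: can move to 21, which is L ⇒ W
n=30: moves to 28(W), 22(W); every one is W ⇒ L
n=31: moves to 29(W), 23(W); every one is W ⇒ L
n=32: can move to 30, which is L ⇒ W
n=33: can move to 31, which is L ⇒ W
n=34: moves to 32(W), 26(W); every one is W ⇒ L
n=35: moves to 33(W), 27(W); every one is W ⇒ L
n=36: can move to 34, which is L ⇒ W
n=37: can move to 35, which is L ⇒ W
n=38: can move to 30, which is L ⇒ W
n=39: can move to 31, which is L ⇒ W
n=40: moves to 38(W), 32(W); every one is W ⇒ L

16: W, 40: L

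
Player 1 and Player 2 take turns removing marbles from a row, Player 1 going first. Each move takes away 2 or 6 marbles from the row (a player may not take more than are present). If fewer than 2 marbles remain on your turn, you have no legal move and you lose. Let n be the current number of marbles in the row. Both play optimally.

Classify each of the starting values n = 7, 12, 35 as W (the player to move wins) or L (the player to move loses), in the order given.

7: W, 12: L, 35: W

Compute win/loss labels from the base case upward. A position with no move is L. Any other position is W if it can reach an L in one move, else L.
n=0: no move → L
n=1: no move → L
n=2: reaches L-position 0 → W
n=3: reaches L-position 1 → W
n=4: only reaches 2(W), which is W → L
n=5: only reaches 3(W), which is W → L
n=6: reaches L-position 4 → W
n=7: reaches L-position 5 → W
n=8: only reaches 6(W), 2(W), all W → L
n=9: only reaches 7(W), 3(W), all W → L
n=10: reaches L-position 8 → W
n=11: reaches L-position 9 → W
n=12: only reaches 10(W), 6(W), all W → L
n=13: only reaches 11(W), 7(W), all W → L
n=14: reaches L-position 12 → W
n=15: reaches L-position 13 → W
n=16: only reaches 14(W), 10(W), all W → L
n=17: only reaches 15(W), 11(W), all W → L
n=18: reaches L-position 16 → W
n=19: reaches L-position 17 → W
n=20: only reaches 18(W), 14(W), all W → L
n=21: only reaches 19(W), 15(W), all W → L
n=22: reaches L-position 20 → W
n=23: reaches L-position 21 → W
n=24: only reaches 22(W), 18(W), all W → L
n=25: only reaches 23(W), 19(W), all W → L
n=26: reaches L-position 24 → W
n=27: reaches L-position 25 → W
n=28: only reaches 26(W), 22(W), all W → L
n=29: only reaches 27(W), 23(W), all W → L
n=30: reaches L-position 28 → W
n=31: reaches L-position 29 → W
n=32: only reaches 30(W), 26(W), all W → L
n=33: only reaches 31(W), 27(W), all W → L
n=34: reaches L-position 32 → W
n=35: reaches L-position 33 → W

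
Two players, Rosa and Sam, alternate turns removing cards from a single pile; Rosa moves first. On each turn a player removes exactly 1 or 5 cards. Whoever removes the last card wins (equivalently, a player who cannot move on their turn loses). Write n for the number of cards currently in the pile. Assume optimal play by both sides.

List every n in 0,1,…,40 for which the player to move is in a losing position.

Work bottom-up. With no move the player to move loses. Otherwise the position is W if at least one move leads to an L position for the opponent, and L if every move leads to a W.
n=0: no move → L
n=1: →0(L), so W
n=2: →1(W) only, which is W, so L
n=3: →2(L), so W
n=4: →3(W) only, which is W, so L
n=5: →4(L), so W
n=6: →5(W), 1(W) — all W, so L
n=7: →6(L), so W
n=8: →7(W), 3(W) — all W, so L
n=9: →8(L), so W
n=10: →9(W), 5(W) — all W, so L
n=11: →10(L), so W
n=12: →11(W), 7(W) — all W, so L
n=13: →12(L), so W
n=14: →13(W), 9(W) — all W, so L
n=15: →14(L), so W
n=16: →15(W), 11(W) — all W, so L
n=17: →16(L), so W
n=18: →17(W), 13(W) — all W, so L
n=19: →18(L), so W
n=20: →19(W), 15(W) — all W, so L
n=21: →20(L), so W
n=22: →21(W), 17(W) — all W, so L
n=23: →22(L), so W
n=24: →23(W), 19(W) — all W, so L
n=25: →24(L), so W
n=26: →25(W), 21(W) — all W, so L
n=27: →26(L), so W
n=28: →27(W), 23(W) — all W, so L
n=29: →28(L), so W
n=30: →29(W), 25(W) — all W, so L
n=31: →30(L), so W
n=32: →31(W), 27(W) — all W, so L
n=33: →32(L), so W
n=34: →33(W), 29(W) — all W, so L
n=35: →34(L), so W
n=36: →35(W), 31(W) — all W, so L
n=37: →36(L), so W
n=38: →37(W), 33(W) — all W, so L
n=39: →38(L), so W
n=40: →39(W), 35(W) — all W, so L
Reading off the rows marked L gives the requested list; there are 21 such values of n.

0, 2, 4, 6, 8, 10, 12, 14, 16, 18, 20, 22, 24, 26, 28, 30, 32, 34, 36, 38, 40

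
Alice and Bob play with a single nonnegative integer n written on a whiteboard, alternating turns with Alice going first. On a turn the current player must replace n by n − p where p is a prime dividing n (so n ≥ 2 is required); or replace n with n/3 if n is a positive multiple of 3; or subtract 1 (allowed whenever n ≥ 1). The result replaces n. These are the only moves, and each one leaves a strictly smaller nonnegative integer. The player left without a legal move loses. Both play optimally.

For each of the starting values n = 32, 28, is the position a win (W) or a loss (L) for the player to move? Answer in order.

32: L, 28: W

Use the standard recursion: the mover loses at a terminal position; elsewhere, the mover wins exactly when some move hands the opponent an L position.
n=0: no move → L
n=1: →0(L), so W
n=2: →0(L), so W
n=3: →0(L), so W
n=4: →2(W), 3(W) — all W, so L
n=5: →0(L), so W
n=6: →4(L), so W
n=7: →0(L), so W
n=8: →6(W), 7(W) — all W, so L
n=9: →8(L), so W
n=10: →8(L), so W
n=11: →0(L), so W
n=12: →4(L), so W
n=13: →0(L), so W
n=14: →7(W), 12(W), 13(W) — all W, so L
n=15: →14(L), so W
n=16: →14(L), so W
n=17: →0(L), so W
n=18: →6(W), 15(W), 16(W), 17(W) — all W, so L
n=19: →0(L), so W
n=20: →18(L), so W
n=21: →14(L), so W
n=22: →11(W), 20(W), 21(W) — all W, so L
n=23: →0(L), so W
n=24: →8(L), so W
n=25: →20(W), 24(W) — all W, so L
n=26: →25(L), so W
n=27: →9(W), 24(W), 26(W) — all W, so L
n=28: →27(L), so W
n=29: →0(L), so W
n=30: →25(L), so W
n=31: →0(L), so W
n=32: →30(W), 31(W) — all W, so L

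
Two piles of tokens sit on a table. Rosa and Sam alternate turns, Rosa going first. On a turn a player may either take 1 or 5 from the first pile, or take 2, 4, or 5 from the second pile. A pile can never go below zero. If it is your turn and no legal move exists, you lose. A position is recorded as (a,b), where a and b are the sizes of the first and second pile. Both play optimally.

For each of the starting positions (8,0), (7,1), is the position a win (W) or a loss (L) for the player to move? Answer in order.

(8,0): L, (7,1): W

Classify positions by backward induction: terminal positions (no move available) are L. From any other position, the mover wins iff some move reaches an L.
No move ever increases a pile, so every position that can arise here has a ≤ 8 and b ≤ 1; it is enough to label the cells with 0 ≤ a ≤ 8 and 0 ≤ b ≤ 1.
Every move lowers a or b (never raises either), so fill the grid row by row in increasing a, and left to right within a row: each cell's successors are then already labelled.
      b=0  b=1
a=0:    L    L
a=1:    W    W
a=2:    L    L
a=3:    W    W
a=4:    L    L
a=5:    W    W
a=6:    L    L
a=7:    W    W
a=8:    L    L
Cells with no legal move (terminal, hence L): (0,0), (0,1).
The remaining L cells, each justified by listing all of its moves:
(2,0): the only move is to (1,0)(W), a W ⇒ L
(2,1): the only move is to (1,1)(W), a W ⇒ L
(4,0): the only move is to (3,0)(W), a W ⇒ L
(4,1): the only move is to (3,1)(W), a W ⇒ L
(6,0): moves to (5,0)(W), (1,0)(W); every one is W ⇒ L
(6,1): moves to (5,1)(W), (1,1)(W); every one is W ⇒ L
(8,0): moves to (7,0)(W), (3,0)(W); every one is W ⇒ L
(8,1): moves to (7,1)(W), (3,1)(W); every one is W ⇒ L
Every other cell has at least one move into one of the L cells above, so it is W.
(8,0): one of the L cells justified above, so L
(7,1): the move to (6,1) reaches an L cell, so W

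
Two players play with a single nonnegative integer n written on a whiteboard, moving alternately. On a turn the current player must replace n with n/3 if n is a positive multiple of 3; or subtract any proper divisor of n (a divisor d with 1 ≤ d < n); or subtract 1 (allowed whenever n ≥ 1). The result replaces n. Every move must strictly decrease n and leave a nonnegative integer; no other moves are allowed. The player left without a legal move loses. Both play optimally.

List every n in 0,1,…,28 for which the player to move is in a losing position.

Work bottom-up. With no move the player to move loses. Otherwise the position is W if at least one move leads to an L position for the opponent, and L if every move leads to a W.
n=0: no move → L
n=1: can move to 0, which is L ⇒ W
n=2: the only move is to 1(W), a W ⇒ L
n=3: can move to 2, which is L ⇒ W
n=4: can move to 2, which is L ⇒ W
n=5: the only move is to 4(W), a W ⇒ L
n=6: can move to 2, which is L ⇒ W
n=7: the only move is to 6(W), a W ⇒ L
n=8: can move to 7, which is L ⇒ W
n=9: moves to 3(W), 6(W), 8(W); every one is W ⇒ L
n=10: can move to 5, which is L ⇒ W
n=11: the only move is to 10(W), a W ⇒ L
n=12: can move to 9, which is L ⇒ W
n=13: the only move is to 12(W), a W ⇒ L
n=14: can move to 7, which is L ⇒ W
n=15: can move to 5, which is L ⇒ W
n=16: moves to 8(W), 12(W), 14(W), 15(W); every one is W ⇒ L
n=17: can move to 16, which is L ⇒ W
n=18: can move to 9, which is L ⇒ W
n=19: the only move is to 18(W), a W ⇒ L
n=20: can move to 16, which is L ⇒ W
n=21: can move to 7, which is L ⇒ W
n=22: can move to 11, which is L ⇒ W
n=23: the only move is to 22(W), a W ⇒ L
n=24: can move to 16, which is L ⇒ W
n=25: moves to 20(W), 24(W); every one is W ⇒ L
n=26: can move to 13, which is L ⇒ W
n=27: can move to 9, which is L ⇒ W
n=28: moves to 14(W), 21(W), 24(W), 26(W), 27(W); every one is W ⇒ L
Reading off the rows marked L gives the requested list; there are 12 such values of n.

0, 2, 5, 7, 9, 11, 13, 16, 19, 23, 25, 28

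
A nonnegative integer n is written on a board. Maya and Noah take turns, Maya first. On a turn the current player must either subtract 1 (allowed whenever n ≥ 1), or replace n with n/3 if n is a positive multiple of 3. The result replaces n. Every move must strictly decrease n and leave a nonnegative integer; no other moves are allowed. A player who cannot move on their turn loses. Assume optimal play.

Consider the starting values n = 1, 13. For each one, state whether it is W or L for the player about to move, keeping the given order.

1: W, 13: L

Work bottom-up. With no move the player to move loses. Otherwise the position is W if at least one move leads to an L position for the opponent, and L if every move leads to a W.
n=0: no move → L
n=1: →0(L), so W
n=2: →1(W) only, which is W, so L
n=3: →2(L), so W
n=4: →3(W) only, which is W, so L
n=5: →4(L), so W
n=6: →2(L), so W
n=7: →6(W) only, which is W, so L
n=8: →7(L), so W
n=9: →3(W), 8(W) — all W, so L
n=10: →9(L), so W
n=11: →10(W) only, which is W, so L
n=12: →4(L), so W
n=13: →12(W) only, which is W, so L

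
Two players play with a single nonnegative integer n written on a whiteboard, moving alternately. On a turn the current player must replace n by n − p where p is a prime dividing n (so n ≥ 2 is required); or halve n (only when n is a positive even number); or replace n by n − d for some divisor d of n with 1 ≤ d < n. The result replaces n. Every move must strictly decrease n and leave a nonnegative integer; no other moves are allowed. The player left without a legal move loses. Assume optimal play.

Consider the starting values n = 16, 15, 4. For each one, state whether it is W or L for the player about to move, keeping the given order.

Use the standard recursion: the mover loses at a terminal position; elsewhere, the mover wins exactly when some move hands the opponent an L position.
n=0: no move → L
n=1: no move → L
n=2: W (go to 0, an L position)
n=3: W (go to 0, an L position)
n=4: L (options 2(W), 3(W) are all W)
n=5: W (go to 0, an L position)
n=6: W (go to 4, an L position)
n=7: W (go to 0, an L position)
n=8: W (go to 4, an L position)
n=9: L (options 6(W), 8(W) are all W)
n=10: W (go to 9, an L position)
n=11: W (go to 0, an L position)
n=12: W (go to 9, an L position)
n=13: W (go to 0, an L position)
n=14: L (options 7(W), 12(W), 13(W) are all W)
n=15: W (go to 14, an L position)
n=16: W (go to 14, an L position)

16: W, 15: W, 4: L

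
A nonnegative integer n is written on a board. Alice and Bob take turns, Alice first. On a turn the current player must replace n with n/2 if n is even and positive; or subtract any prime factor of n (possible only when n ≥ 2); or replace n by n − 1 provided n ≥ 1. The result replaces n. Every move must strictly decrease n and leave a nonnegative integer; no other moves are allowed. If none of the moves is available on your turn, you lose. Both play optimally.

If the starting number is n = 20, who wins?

Bob wins.

Build the W/L table. Terminal = L. A non-terminal position is W if it has a move to some L; otherwise it is L.
n=0: no move → L
n=1: →0(L), so W
n=2: →0(L), so W
n=3: →0(L), so W
n=4: →2(W), 3(W) — all W, so L
n=5: →0(L), so W
n=6: →4(L), so W
n=7: →0(L), so W
n=8: →4(L), so W
n=9: →6(W), 8(W) — all W, so L
n=10: →9(L), so W
n=11: →0(L), so W
n=12: →9(L), so W
n=13: →0(L), so W
n=14: →7(W), 12(W), 13(W) — all W, so L
n=15: →14(L), so W
n=16: →14(L), so W
n=17: →0(L), so W
n=18: →9(L), so W
n=19: →0(L), so W
n=20: →10(W), 15(W), 18(W), 19(W) — all W, so L
The starting position 20 is L: whatever Alice does, the opponent receives a W position.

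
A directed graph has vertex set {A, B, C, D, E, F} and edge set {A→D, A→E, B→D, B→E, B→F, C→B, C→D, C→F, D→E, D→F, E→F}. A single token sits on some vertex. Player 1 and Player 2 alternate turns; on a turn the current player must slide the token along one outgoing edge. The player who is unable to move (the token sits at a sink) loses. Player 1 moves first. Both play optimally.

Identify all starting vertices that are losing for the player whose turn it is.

A, F

Classify positions by backward induction: terminal positions (no move available) are L. From any other position, the mover wins iff some move reaches an L.
Every edge goes from a vertex to one that appears earlier in the order F, E, D, B, A, C, so processing vertices in that order labels each vertex after all of its successors.
F: no outgoing edge → L
E: can move to F, which is L ⇒ W
D: can move to F, which is L ⇒ W
B: can move to F, which is L ⇒ W
A: moves to D(W), E(W); every one is W ⇒ L
C: can move to F, which is L ⇒ W
Reading off the rows marked L gives the requested list; there are 2 such vertices.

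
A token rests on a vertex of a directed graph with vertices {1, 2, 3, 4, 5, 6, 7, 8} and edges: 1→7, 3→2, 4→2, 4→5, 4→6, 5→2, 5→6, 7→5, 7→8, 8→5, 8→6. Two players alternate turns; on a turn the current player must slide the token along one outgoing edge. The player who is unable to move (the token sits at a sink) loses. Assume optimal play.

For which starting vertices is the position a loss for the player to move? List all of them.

Work bottom-up. With no move the player to move loses. Otherwise the position is W if at least one move leads to an L position for the opponent, and L if every move leads to a W.
Every edge goes from a vertex to one that appears earlier in the order 2, 6, 5, 8, 3, 4, 7, 1, so processing vertices in that order labels each vertex after all of its successors.
2: no outgoing edge → L
6: no outgoing edge → L
5: →6(L), so W
8: →6(L), so W
3: →2(L), so W
4: →6(L), so W
7: →8(W), 5(W) — all W, so L
1: →7(L), so W
Reading off the rows marked L gives the requested list; there are 3 such vertices.

2, 6, 7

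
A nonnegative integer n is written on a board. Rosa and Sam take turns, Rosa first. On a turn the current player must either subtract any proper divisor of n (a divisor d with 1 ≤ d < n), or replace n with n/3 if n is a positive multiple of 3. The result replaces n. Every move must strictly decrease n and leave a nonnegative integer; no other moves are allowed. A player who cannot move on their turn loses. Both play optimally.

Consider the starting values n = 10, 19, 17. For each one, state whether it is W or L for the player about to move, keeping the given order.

Compute win/loss labels from the base case upward. A position with no move is L. Any other position is W if it can reach an L in one move, else L.
n=0: no move → L
n=1: no move → L
n=2: can move to 1, which is L ⇒ W
n=3: can move to 1, which is L ⇒ W
n=4: moves to 2(W), 3(W); every one is W ⇒ L
n=5: can move to 4, which is L ⇒ W
n=6: can move to 4, which is L ⇒ W
n=7: the only move is to 6(W), a W ⇒ L
n=8: can move to 4, which is L ⇒ W
n=9: moves to 3(W), 6(W), 8(W); every one is W ⇒ L
n=10: can move to 9, which is L ⇒ W
n=11: the only move is to 10(W), a W ⇒ L
n=12: can move to 4, which is L ⇒ W
n=13: the only move is to 12(W), a W ⇒ L
n=14: can move to 7, which is L ⇒ W
n=15: moves to 5(W), 10(W), 12(W), 14(W); every one is W ⇒ L
n=16: can move to 15, which is L ⇒ W
n=17: the only move is to 16(W), a W ⇒ L
n=18: can move to 9, which is L ⇒ W
n=19: the only move is to 18(W), a W ⇒ L

10: W, 19: L, 17: L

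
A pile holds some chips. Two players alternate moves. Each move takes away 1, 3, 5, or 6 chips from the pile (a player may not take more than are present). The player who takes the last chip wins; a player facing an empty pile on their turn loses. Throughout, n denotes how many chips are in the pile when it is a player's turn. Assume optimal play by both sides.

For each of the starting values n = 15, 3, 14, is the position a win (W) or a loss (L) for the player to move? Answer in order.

Use the standard recursion: the mover loses at a terminal position; elsewhere, the mover wins exactly when some move hands the opponent an L position.
n=0: no move → L
n=1: can move to 0, which is L ⇒ W
n=2: the only move is to 1(W), a W ⇒ L
n=3: can move to 2, which is L ⇒ W
n=4: moves to 3(W), 1(W); every one is W ⇒ L
n=5: can move to 4, which is L ⇒ W
n=6: can move to 0, which is L ⇒ W
n=7: can move to 4, which is L ⇒ W
n=8: can move to 2, which is L ⇒ W
n=9: can move to 4, which is L ⇒ W
n=10: can move to 4, which is L ⇒ W
n=11: moves to 10(W), 8(W), 6(W), 5(W); every one is W ⇒ L
n=12: can move to 11, which is L ⇒ W
n=13: moves to 12(W), 10(W), 8(W), 7(W); every one is W ⇒ L
n=14: can move to 13, which is L ⇒ W
n=15: moves to 14(W), 12(W), 10(W), 9(W); every one is W ⇒ L

15: L, 3: W, 14: W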